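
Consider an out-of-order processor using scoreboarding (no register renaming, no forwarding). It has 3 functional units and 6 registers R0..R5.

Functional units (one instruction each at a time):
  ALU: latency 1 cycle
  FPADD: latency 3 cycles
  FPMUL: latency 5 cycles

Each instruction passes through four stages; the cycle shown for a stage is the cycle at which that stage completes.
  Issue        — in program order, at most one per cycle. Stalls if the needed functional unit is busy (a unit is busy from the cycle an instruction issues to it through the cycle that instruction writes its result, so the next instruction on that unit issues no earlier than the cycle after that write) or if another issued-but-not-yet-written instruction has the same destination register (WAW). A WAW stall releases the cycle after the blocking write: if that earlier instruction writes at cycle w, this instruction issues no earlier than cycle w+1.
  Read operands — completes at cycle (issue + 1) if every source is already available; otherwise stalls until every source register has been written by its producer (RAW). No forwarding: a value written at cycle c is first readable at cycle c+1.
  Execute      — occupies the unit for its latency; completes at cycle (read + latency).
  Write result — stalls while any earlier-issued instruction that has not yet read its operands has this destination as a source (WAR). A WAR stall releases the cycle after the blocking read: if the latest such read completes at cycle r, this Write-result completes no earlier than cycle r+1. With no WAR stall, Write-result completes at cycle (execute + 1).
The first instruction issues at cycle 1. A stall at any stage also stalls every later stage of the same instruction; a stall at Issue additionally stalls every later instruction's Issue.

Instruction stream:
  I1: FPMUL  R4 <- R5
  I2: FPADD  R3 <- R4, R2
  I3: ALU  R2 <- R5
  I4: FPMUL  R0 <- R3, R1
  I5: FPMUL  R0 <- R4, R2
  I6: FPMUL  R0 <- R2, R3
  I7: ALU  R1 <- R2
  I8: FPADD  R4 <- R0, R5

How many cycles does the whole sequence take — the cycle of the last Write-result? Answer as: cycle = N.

cycle = 41

t=1  I1 dispatched to FPMUL
t=2  I1 operands ready · I2 dispatched to FPADD
t=3  I3 dispatched to ALU
t=4  I3 operands ready
t=5  I3 complete
t=7  I1 complete
t=8  R4←I1
t=9  I2 operands ready · I4 dispatched to FPMUL
t=10  R2←I3
t=12  I2 complete
t=13  R3←I2
t=14  I4 operands ready
t=19  I4 complete
t=20  R0←I4
t=21  I5 dispatched to FPMUL
t=22  I5 operands ready
t=27  I5 complete
t=28  R0←I5
t=29  I6 dispatched to FPMUL
t=30  I6 operands ready · I7 dispatched to ALU
t=31  I7 operands ready · I8 dispatched to FPADD
t=32  I7 complete
t=33  R1←I7
t=35  I6 complete
t=36  R0←I6
t=37  I8 operands ready
t=40  I8 complete
t=41  R4←I8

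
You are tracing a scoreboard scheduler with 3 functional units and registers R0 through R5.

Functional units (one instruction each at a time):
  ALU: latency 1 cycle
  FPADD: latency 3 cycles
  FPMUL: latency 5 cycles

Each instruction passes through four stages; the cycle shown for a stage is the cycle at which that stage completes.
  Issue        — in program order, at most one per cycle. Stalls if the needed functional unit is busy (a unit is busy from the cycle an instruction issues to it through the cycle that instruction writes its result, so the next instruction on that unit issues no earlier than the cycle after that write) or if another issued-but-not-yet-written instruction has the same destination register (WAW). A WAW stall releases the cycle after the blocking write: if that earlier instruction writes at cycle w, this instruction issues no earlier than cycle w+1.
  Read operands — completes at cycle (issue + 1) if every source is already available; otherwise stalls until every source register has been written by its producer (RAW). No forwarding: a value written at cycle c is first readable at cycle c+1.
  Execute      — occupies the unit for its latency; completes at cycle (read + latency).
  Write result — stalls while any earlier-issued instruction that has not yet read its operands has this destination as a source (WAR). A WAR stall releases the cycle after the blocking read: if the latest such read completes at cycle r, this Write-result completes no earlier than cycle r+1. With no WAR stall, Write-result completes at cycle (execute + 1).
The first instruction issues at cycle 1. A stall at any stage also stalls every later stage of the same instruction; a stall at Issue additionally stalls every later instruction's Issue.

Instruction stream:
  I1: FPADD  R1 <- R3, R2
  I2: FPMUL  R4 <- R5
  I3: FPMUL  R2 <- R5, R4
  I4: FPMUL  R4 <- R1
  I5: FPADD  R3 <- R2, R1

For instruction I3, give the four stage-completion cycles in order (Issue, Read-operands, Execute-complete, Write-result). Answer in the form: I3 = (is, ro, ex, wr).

I3 = (10, 11, 16, 17)

c1: I1 issues→FPADD
c2: I1 reads, I2 issues→FPMUL
c3: I2 reads
c5: I1 exec-done
c6: I1 writes R1
c8: I2 exec-done
c9: I2 writes R4
c10: I3 issues→FPMUL
c11: I3 reads
c16: I3 exec-done
c17: I3 writes R2
c18: I4 issues→FPMUL
c19: I4 reads, I5 issues→FPADD
c20: I5 reads
c23: I5 exec-done
c24: I4 exec-done, I5 writes R3
c25: I4 writes R4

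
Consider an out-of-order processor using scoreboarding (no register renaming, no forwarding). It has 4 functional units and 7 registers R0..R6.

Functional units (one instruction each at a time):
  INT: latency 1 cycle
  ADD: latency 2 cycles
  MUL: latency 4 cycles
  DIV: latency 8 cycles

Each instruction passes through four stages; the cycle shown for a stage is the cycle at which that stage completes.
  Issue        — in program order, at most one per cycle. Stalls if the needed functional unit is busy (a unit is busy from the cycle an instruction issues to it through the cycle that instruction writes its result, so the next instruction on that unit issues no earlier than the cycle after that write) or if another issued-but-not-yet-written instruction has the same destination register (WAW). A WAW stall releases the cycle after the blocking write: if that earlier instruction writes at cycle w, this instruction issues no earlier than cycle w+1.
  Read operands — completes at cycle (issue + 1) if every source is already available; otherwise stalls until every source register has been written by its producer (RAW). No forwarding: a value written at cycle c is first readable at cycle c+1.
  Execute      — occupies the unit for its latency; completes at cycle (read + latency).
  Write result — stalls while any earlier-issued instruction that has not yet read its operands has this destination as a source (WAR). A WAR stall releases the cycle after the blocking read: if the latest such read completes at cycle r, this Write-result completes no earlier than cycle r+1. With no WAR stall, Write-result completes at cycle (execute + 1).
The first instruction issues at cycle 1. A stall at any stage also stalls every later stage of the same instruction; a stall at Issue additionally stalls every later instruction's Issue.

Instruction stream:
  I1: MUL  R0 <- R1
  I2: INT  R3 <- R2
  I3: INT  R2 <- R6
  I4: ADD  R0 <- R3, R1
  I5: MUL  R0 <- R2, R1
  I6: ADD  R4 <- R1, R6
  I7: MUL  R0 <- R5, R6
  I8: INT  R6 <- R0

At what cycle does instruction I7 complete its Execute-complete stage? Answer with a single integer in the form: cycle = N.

t=1  I1 issues→MUL
t=2  I1 reads; I2 issues→INT
t=3  I2 reads
t=4  I2 exec-done
t=5  I2 writes R3
t=6  I1 exec-done; I3 issues→INT
t=7  I1 writes R0; I3 reads
t=8  I3 exec-done; I4 issues→ADD
t=9  I3 writes R2; I4 reads
t=11  I4 exec-done
t=12  I4 writes R0
t=13  I5 issues→MUL
t=14  I5 reads; I6 issues→ADD
t=15  I6 reads
t=17  I6 exec-done
t=18  I5 exec-done; I6 writes R4
t=19  I5 writes R0
t=20  I7 issues→MUL
t=21  I7 reads; I8 issues→INT
t=25  I7 exec-done
t=26  I7 writes R0
t=27  I8 reads
t=28  I8 exec-done
t=29  I8 writes R6

cycle = 25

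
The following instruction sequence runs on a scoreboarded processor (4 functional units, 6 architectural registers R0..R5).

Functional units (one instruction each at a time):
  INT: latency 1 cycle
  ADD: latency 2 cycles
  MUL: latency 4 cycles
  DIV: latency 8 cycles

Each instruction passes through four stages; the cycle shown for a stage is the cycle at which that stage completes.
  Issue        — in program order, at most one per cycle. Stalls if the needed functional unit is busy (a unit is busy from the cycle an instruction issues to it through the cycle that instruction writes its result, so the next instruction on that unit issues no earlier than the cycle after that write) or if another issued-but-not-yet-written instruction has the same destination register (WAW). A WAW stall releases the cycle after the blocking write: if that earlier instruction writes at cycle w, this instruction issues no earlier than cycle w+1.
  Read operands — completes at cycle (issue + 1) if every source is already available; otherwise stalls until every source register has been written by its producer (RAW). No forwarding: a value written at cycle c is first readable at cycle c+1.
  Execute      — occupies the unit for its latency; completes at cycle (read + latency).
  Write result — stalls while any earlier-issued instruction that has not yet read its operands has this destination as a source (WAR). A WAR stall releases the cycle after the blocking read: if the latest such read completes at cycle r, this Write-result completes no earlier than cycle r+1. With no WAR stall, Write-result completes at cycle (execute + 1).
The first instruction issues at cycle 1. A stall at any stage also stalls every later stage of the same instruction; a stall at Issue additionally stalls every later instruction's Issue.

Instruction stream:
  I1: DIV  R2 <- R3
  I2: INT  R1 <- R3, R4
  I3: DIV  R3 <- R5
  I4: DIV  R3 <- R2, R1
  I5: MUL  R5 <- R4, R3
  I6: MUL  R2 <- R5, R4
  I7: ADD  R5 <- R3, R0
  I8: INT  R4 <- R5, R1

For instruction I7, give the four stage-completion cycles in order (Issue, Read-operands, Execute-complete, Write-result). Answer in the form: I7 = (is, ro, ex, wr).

I1  is:1  ro:2  ex:10  wr:11
I2  is:2  ro:3  ex:4  wr:5
I3  is:12  ro:13  ex:21  wr:22  — struct: DIV busy until I1 writes@11
I4  is:23  ro:24  ex:32  wr:33  — struct: DIV busy until I3 writes@22
I5  is:24  ro:34  ex:38  wr:39  — RAW R3: wait I4 write@33
I6  is:40  ro:41  ex:45  wr:46  — struct: MUL busy until I5 writes@39
I7  is:41  ro:42  ex:44  wr:45
I8  is:42  ro:46  ex:47  wr:48  — RAW R5: wait I7 write@45

I7 = (41, 42, 44, 45)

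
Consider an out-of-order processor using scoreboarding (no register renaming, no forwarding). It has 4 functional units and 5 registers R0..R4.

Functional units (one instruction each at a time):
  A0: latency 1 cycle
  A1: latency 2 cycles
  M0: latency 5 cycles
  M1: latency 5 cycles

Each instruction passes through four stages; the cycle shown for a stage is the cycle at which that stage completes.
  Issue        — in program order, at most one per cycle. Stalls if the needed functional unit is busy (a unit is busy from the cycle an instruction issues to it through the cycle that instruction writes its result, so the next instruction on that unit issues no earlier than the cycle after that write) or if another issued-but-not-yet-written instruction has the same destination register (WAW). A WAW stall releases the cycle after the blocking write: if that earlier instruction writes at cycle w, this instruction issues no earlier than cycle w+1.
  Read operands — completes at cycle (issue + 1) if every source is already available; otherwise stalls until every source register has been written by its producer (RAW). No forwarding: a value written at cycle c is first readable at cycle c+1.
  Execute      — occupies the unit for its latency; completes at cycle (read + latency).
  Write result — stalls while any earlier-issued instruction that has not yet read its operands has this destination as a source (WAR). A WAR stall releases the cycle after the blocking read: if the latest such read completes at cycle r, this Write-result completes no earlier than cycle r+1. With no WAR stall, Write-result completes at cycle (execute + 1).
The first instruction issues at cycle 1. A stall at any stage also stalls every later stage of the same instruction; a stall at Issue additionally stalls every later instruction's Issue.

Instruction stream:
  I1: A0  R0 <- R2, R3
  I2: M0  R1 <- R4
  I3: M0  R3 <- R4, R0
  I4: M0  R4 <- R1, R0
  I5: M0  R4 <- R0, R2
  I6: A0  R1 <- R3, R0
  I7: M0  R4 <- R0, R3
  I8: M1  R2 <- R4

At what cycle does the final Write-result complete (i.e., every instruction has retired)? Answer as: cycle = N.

1) issue 1, read 2, done 3, write 4
2) issue 2, read 3, done 8, write 9
3) issue 10, read 11, done 16, write 17  <struct: M0 busy until I2 writes@9>
4) issue 18, read 19, done 24, write 25  <struct: M0 busy until I3 writes@17>
5) issue 26, read 27, done 32, write 33  <struct: M0 busy until I4 writes@25>
6) issue 27, read 28, done 29, write 30
7) issue 34, read 35, done 40, write 41  <struct: M0 busy until I5 writes@33>
8) issue 35, read 42, done 47, write 48  <RAW R4: wait I7 write@41>

cycle = 48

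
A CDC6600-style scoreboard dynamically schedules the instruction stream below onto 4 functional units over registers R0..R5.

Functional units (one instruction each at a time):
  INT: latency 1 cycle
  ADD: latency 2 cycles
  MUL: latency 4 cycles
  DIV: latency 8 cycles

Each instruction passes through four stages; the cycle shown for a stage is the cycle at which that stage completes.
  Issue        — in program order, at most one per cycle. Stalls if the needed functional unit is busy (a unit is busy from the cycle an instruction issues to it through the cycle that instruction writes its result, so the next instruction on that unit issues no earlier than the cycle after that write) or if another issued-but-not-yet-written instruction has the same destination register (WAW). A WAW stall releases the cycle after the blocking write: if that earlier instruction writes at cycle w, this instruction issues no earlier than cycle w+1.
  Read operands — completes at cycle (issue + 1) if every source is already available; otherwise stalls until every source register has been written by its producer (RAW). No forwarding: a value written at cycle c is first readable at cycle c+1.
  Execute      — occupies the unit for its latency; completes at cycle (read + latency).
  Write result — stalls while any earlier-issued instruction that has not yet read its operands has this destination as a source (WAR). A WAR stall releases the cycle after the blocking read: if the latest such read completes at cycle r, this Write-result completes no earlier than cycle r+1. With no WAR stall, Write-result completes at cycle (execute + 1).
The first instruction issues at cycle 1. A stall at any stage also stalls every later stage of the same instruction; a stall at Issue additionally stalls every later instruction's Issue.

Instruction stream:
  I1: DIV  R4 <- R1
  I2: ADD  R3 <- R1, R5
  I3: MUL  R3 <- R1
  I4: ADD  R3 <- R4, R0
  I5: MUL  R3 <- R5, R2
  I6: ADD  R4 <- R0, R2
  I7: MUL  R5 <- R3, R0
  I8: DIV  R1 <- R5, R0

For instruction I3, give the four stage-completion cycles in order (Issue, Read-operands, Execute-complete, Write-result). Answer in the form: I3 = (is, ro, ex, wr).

t=1  I1→DIV
t=2  I1 RO · I2→ADD
t=3  I2 RO
t=5  I2 EX
t=6  I2 WR R3
t=7  I3→MUL
t=8  I3 RO
t=10  I1 EX
t=11  I1 WR R4
t=12  I3 EX
t=13  I3 WR R3
t=14  I4→ADD
t=15  I4 RO
t=17  I4 EX
t=18  I4 WR R3
t=19  I5→MUL
t=20  I5 RO · I6→ADD
t=21  I6 RO
t=23  I6 EX
t=24  I5 EX · I6 WR R4
t=25  I5 WR R3
t=26  I7→MUL
t=27  I7 RO · I8→DIV
t=31  I7 EX
t=32  I7 WR R5
t=33  I8 RO
t=41  I8 EX
t=42  I8 WR R1

I3 = (7, 8, 12, 13)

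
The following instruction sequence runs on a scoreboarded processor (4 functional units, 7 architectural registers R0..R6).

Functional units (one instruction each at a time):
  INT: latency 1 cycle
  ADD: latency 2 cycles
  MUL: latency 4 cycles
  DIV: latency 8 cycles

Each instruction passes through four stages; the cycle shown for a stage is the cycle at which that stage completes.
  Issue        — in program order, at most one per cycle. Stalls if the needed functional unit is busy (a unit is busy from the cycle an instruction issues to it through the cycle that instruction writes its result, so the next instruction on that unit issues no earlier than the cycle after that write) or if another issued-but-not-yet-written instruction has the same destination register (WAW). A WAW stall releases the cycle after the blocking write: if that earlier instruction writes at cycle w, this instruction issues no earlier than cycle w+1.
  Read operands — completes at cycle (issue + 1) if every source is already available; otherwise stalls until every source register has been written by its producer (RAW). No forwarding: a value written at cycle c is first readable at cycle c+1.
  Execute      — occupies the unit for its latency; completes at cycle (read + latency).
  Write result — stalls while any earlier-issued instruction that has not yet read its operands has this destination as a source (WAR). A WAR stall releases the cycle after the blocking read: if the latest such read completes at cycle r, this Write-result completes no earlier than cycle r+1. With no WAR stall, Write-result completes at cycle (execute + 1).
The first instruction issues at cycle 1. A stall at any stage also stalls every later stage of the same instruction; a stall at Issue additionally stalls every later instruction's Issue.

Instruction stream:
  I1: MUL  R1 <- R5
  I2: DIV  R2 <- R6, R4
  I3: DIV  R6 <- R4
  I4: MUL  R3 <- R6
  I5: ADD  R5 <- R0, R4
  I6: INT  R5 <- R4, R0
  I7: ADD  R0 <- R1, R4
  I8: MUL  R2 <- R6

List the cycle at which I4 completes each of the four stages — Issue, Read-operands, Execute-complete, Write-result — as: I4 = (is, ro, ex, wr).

I4 = (14, 24, 28, 29)

[1] I1 dispatched to MUL
[2] I1 operands ready, I2 dispatched to DIV
[3] I2 operands ready
[6] I1 complete
[7] R1←I1
[11] I2 complete
[12] R2←I2
[13] I3 dispatched to DIV
[14] I3 operands ready, I4 dispatched to MUL
[15] I5 dispatched to ADD
[16] I5 operands ready
[18] I5 complete
[19] R5←I5
[20] I6 dispatched to INT
[21] I6 operands ready, I7 dispatched to ADD
[22] I3 complete, I6 complete, I7 operands ready
[23] R6←I3, R5←I6
[24] I4 operands ready, I7 complete
[25] R0←I7
[28] I4 complete
[29] R3←I4
[30] I8 dispatched to MUL
[31] I8 operands ready
[35] I8 complete
[36] R2←I8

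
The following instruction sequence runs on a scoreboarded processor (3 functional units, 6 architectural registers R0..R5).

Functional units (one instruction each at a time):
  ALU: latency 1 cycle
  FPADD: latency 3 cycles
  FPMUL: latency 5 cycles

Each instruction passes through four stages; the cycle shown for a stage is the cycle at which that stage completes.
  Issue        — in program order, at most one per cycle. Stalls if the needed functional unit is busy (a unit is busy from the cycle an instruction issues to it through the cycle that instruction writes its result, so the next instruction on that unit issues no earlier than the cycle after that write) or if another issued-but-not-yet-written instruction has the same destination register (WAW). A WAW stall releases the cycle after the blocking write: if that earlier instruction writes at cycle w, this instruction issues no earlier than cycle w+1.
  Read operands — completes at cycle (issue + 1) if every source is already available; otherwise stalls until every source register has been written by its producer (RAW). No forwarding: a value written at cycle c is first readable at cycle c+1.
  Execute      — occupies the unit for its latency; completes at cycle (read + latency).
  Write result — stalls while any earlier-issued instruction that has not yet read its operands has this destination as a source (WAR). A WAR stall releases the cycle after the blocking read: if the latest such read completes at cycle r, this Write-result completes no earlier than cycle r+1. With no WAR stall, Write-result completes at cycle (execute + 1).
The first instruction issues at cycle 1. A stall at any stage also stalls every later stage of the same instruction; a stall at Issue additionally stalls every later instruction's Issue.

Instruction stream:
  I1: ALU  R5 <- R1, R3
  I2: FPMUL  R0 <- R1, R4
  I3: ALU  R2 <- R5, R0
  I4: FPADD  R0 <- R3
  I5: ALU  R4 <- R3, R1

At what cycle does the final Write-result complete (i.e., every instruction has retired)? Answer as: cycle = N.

c1: I1 dispatched to ALU
c2: I1 operands ready · I2 dispatched to FPMUL
c3: I1 complete · I2 operands ready
c4: R5←I1
c5: I3 dispatched to ALU
c8: I2 complete
c9: R0←I2
c10: I3 operands ready · I4 dispatched to FPADD
c11: I3 complete · I4 operands ready
c12: R2←I3
c13: I5 dispatched to ALU
c14: I4 complete · I5 operands ready
c15: R0←I4 · I5 complete
c16: R4←I5

cycle = 16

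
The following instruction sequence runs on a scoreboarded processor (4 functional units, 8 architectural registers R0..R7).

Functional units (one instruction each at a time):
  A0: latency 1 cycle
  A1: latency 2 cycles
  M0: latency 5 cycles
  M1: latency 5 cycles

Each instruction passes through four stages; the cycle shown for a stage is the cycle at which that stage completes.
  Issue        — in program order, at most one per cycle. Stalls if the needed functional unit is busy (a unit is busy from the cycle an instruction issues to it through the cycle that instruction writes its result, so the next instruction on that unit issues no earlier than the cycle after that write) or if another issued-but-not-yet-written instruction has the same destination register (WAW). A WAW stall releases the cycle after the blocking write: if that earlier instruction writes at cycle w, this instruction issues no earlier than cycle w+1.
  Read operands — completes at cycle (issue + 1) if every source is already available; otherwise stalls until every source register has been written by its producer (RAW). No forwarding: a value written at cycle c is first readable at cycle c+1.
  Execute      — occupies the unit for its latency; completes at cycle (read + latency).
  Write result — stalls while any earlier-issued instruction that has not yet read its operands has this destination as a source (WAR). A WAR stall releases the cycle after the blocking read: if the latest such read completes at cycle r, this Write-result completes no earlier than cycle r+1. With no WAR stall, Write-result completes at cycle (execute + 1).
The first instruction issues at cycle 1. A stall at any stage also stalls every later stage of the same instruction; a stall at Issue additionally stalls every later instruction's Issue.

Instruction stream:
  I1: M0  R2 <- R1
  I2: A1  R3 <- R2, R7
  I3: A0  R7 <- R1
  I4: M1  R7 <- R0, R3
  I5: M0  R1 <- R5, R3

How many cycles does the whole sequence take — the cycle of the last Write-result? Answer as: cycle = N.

  I1 | 1 | 2 | 7 | 8
  I2 | 2 | 9 | 11 | 12   RAW R2: wait I1 write@8
  I3 | 3 | 4 | 5 | 10   WAR R7: wait I2 read@9
  I4 | 11 | 13 | 18 | 19   WAW R7: wait I3 write@10 · RAW R3: wait I2 write@12
  I5 | 12 | 13 | 18 | 19

cycle = 19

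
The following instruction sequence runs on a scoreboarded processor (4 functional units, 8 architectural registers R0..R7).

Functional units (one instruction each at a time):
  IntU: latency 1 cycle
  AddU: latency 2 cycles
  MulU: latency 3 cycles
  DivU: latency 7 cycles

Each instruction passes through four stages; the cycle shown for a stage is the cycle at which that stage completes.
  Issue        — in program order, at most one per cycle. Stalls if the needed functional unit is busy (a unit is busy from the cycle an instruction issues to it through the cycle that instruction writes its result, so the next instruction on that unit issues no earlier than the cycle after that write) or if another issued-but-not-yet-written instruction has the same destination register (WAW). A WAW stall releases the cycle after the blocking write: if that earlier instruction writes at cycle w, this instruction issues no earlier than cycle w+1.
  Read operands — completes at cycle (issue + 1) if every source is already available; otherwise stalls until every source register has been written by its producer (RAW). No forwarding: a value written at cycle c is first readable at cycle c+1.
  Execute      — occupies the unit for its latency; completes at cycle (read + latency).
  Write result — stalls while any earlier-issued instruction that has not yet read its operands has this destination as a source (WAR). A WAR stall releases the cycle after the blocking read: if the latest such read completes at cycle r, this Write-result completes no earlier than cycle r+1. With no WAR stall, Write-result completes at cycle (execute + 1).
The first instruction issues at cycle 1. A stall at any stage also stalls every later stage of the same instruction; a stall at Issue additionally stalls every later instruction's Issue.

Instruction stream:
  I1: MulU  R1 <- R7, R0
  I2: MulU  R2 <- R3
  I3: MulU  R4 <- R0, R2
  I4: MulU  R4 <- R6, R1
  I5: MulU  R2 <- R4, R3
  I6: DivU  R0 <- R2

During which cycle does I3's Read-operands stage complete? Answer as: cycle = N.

cycle = 14

cycle 1: I1→MulU
cycle 2: I1 RO
cycle 5: I1 EX
cycle 6: I1 WR R1
cycle 7: I2→MulU
cycle 8: I2 RO
cycle 11: I2 EX
cycle 12: I2 WR R2
cycle 13: I3→MulU
cycle 14: I3 RO
cycle 17: I3 EX
cycle 18: I3 WR R4
cycle 19: I4→MulU
cycle 20: I4 RO
cycle 23: I4 EX
cycle 24: I4 WR R4
cycle 25: I5→MulU
cycle 26: I5 RO | I6→DivU
cycle 29: I5 EX
cycle 30: I5 WR R2
cycle 31: I6 RO
cycle 38: I6 EX
cycle 39: I6 WR R0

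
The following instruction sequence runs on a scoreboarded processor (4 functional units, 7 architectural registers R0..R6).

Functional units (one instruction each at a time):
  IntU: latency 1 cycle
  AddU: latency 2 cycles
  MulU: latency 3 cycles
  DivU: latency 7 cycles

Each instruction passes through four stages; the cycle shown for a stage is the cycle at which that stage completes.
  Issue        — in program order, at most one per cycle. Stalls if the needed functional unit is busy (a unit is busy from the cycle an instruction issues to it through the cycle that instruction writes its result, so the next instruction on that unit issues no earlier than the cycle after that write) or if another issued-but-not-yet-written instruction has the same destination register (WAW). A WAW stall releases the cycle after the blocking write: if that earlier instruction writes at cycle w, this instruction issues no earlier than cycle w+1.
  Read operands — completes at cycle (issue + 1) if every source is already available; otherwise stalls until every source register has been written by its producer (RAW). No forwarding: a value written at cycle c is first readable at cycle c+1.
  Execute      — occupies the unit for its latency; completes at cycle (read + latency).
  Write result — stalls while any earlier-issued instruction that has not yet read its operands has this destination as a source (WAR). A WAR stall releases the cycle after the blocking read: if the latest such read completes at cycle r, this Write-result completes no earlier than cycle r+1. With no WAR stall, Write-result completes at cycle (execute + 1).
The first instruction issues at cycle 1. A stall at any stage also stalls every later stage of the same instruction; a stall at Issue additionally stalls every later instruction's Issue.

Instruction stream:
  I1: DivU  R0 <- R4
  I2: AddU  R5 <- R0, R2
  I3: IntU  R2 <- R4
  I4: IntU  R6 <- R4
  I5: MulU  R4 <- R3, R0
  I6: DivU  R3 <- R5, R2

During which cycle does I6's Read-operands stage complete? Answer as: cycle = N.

cycle = 16

t=1  issue I1 (DivU)
t=2  I1 read-ops · issue I2 (AddU)
t=3  issue I3 (IntU)
t=4  I3 read-ops
t=5  I3 finished on IntU
t=9  I1 finished on DivU
t=10  I1→R0
t=11  I2 read-ops
t=12  I3→R2
t=13  I2 finished on AddU · issue I4 (IntU)
t=14  I2→R5 · I4 read-ops · issue I5 (MulU)
t=15  I4 finished on IntU · I5 read-ops · issue I6 (DivU)
t=16  I4→R6 · I6 read-ops
t=18  I5 finished on MulU
t=19  I5→R4
t=23  I6 finished on DivU
t=24  I6→R3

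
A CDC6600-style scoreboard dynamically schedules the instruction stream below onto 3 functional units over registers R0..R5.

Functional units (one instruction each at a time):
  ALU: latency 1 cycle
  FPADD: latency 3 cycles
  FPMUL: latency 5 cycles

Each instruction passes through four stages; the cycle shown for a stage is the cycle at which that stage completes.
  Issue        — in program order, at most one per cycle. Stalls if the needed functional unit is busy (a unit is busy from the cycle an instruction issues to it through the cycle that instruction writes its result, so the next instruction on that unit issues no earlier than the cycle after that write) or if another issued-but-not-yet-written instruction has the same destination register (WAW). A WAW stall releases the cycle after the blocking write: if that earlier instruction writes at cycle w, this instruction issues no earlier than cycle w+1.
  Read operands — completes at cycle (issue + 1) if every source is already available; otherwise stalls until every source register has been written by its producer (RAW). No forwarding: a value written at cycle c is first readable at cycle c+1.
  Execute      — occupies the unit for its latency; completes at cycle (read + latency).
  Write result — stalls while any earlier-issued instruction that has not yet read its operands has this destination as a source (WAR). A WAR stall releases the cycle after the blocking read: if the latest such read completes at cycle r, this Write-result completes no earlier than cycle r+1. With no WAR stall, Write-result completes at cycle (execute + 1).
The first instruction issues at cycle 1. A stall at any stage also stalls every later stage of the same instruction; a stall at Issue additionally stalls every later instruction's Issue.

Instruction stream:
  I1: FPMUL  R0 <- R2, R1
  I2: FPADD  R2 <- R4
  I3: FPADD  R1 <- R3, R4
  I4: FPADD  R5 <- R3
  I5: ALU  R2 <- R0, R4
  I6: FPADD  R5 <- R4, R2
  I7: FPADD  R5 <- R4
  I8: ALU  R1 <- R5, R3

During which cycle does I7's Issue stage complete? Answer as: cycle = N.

cycle = 26

cycle 1: I1 issues→FPMUL
cycle 2: I1 reads · I2 issues→FPADD
cycle 3: I2 reads
cycle 6: I2 exec-done
cycle 7: I1 exec-done · I2 writes R2
cycle 8: I1 writes R0 · I3 issues→FPADD
cycle 9: I3 reads
cycle 12: I3 exec-done
cycle 13: I3 writes R1
cycle 14: I4 issues→FPADD
cycle 15: I4 reads · I5 issues→ALU
cycle 16: I5 reads
cycle 17: I5 exec-done
cycle 18: I4 exec-done · I5 writes R2
cycle 19: I4 writes R5
cycle 20: I6 issues→FPADD
cycle 21: I6 reads
cycle 24: I6 exec-done
cycle 25: I6 writes R5
cycle 26: I7 issues→FPADD
cycle 27: I7 reads · I8 issues→ALU
cycle 30: I7 exec-done
cycle 31: I7 writes R5
cycle 32: I8 reads
cycle 33: I8 exec-done
cycle 34: I8 writes R1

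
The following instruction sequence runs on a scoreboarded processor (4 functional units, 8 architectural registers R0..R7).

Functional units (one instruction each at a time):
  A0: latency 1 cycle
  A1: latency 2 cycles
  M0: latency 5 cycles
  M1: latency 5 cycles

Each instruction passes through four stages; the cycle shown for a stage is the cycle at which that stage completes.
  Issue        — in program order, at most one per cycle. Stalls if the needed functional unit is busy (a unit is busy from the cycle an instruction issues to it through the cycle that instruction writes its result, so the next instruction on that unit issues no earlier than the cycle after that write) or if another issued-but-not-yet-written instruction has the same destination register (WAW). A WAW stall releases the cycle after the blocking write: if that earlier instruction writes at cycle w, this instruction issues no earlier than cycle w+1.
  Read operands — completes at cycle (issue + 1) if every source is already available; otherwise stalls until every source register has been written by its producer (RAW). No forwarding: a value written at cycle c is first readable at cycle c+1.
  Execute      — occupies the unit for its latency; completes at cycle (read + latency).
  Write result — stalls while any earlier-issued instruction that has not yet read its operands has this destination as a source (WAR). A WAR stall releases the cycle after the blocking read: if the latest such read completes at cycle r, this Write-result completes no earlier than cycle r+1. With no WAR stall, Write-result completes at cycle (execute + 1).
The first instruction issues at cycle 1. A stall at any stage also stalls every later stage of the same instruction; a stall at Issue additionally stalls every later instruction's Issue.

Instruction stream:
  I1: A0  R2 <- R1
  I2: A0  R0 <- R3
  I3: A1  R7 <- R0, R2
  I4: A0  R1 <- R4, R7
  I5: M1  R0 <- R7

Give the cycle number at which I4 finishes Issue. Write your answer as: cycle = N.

I1  is:1  ro:2  ex:3  wr:4
I2  is:5  ro:6  ex:7  wr:8  — struct: A0 busy until I1 writes@4
I3  is:6  ro:9  ex:11  wr:12  — RAW R0: wait I2 write@8
I4  is:9  ro:13  ex:14  wr:15  — struct: A0 busy until I2 writes@8, RAW R7: wait I3 write@12
I5  is:10  ro:13  ex:18  wr:19  — RAW R7: wait I3 write@12

cycle = 9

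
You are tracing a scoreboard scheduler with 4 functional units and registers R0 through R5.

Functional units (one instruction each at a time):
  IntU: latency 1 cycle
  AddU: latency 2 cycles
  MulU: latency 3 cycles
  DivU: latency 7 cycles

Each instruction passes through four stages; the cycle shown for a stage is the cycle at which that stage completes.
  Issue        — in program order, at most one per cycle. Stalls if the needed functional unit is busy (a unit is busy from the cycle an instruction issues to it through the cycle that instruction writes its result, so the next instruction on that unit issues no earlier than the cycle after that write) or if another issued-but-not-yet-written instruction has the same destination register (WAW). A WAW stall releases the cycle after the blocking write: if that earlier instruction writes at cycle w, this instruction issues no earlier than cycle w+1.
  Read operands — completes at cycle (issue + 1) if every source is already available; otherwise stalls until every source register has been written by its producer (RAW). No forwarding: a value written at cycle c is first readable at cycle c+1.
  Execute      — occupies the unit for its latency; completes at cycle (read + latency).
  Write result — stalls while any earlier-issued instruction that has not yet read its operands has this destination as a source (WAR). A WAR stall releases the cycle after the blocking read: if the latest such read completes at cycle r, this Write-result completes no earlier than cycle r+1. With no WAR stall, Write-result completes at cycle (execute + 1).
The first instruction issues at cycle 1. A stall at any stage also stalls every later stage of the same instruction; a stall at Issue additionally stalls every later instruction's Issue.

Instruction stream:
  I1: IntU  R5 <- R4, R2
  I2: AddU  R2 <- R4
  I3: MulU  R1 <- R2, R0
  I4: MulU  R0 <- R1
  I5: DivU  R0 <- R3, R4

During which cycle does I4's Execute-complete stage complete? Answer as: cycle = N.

cycle = 16

I1  is:1  ro:2  ex:3  wr:4
I2  is:2  ro:3  ex:5  wr:6
I3  is:3  ro:7  ex:10  wr:11  — RAW R2: wait I2 write@6
I4  is:12  ro:13  ex:16  wr:17  — struct: MulU busy until I3 writes@11
I5  is:18  ro:19  ex:26  wr:27  — WAW R0: wait I4 write@17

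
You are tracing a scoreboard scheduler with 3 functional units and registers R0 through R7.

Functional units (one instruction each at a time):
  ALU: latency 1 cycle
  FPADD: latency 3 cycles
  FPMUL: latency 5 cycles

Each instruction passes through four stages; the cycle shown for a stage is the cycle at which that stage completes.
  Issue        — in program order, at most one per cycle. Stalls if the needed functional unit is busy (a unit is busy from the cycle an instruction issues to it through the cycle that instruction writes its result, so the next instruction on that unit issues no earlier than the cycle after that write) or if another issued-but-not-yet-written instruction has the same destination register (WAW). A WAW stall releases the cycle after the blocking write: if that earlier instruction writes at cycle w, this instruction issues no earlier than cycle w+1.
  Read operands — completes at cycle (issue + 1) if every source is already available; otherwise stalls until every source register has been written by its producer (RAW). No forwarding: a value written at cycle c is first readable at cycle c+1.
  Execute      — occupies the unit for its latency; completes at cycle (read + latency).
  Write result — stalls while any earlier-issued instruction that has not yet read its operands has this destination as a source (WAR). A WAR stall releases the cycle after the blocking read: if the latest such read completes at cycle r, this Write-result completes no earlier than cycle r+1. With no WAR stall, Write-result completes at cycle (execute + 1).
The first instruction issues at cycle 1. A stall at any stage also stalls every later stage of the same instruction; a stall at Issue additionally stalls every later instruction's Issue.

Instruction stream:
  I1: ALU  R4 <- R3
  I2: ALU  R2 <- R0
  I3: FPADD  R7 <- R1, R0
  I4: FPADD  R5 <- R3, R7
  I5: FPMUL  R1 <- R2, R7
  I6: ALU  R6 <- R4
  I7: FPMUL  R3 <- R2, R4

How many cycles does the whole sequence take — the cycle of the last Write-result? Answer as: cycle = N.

cycle = 28

cycle 1: I1 dispatched to ALU
cycle 2: I1 operands ready
cycle 3: I1 complete
cycle 4: R4←I1
cycle 5: I2 dispatched to ALU
cycle 6: I2 operands ready | I3 dispatched to FPADD
cycle 7: I2 complete | I3 operands ready
cycle 8: R2←I2
cycle 10: I3 complete
cycle 11: R7←I3
cycle 12: I4 dispatched to FPADD
cycle 13: I4 operands ready | I5 dispatched to FPMUL
cycle 14: I5 operands ready | I6 dispatched to ALU
cycle 15: I6 operands ready
cycle 16: I4 complete | I6 complete
cycle 17: R5←I4 | R6←I6
cycle 19: I5 complete
cycle 20: R1←I5
cycle 21: I7 dispatched to FPMUL
cycle 22: I7 operands ready
cycle 27: I7 complete
cycle 28: R3←I7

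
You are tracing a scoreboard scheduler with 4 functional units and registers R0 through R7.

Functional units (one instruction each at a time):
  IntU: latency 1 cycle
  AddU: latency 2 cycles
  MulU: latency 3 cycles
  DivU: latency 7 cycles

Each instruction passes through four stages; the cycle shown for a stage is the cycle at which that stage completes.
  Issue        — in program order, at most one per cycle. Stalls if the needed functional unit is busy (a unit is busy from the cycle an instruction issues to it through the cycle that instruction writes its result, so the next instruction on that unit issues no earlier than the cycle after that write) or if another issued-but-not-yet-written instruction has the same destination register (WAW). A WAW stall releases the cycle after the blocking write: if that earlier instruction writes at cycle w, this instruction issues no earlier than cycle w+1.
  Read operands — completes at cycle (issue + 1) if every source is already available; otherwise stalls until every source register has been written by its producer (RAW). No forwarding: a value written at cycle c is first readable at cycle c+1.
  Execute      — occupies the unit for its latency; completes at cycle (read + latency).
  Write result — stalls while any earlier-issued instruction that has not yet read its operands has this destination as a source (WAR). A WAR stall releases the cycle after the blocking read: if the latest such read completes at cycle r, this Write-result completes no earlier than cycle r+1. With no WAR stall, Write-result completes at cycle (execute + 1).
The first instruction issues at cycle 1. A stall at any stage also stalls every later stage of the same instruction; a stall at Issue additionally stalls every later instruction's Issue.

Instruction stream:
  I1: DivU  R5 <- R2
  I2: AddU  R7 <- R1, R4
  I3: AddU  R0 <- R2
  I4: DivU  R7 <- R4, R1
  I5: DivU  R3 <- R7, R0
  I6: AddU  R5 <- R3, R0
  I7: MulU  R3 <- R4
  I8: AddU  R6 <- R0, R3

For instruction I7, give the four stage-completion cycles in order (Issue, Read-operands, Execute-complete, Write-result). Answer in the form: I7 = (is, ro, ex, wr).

[1] I1 issues→DivU
[2] I1 reads; I2 issues→AddU
[3] I2 reads
[5] I2 exec-done
[6] I2 writes R7
[7] I3 issues→AddU
[8] I3 reads
[9] I1 exec-done
[10] I1 writes R5; I3 exec-done
[11] I3 writes R0; I4 issues→DivU
[12] I4 reads
[19] I4 exec-done
[20] I4 writes R7
[21] I5 issues→DivU
[22] I5 reads; I6 issues→AddU
[29] I5 exec-done
[30] I5 writes R3
[31] I6 reads; I7 issues→MulU
[32] I7 reads
[33] I6 exec-done
[34] I6 writes R5
[35] I7 exec-done; I8 issues→AddU
[36] I7 writes R3
[37] I8 reads
[39] I8 exec-done
[40] I8 writes R6

I7 = (31, 32, 35, 36)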